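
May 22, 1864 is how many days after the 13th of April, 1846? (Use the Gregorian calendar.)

Apr 13, 1846 → Apr 13, 1847: 365 days.
Apr 13, 1847 → Apr 13, 1848: 366 days (Feb 29, 1848 is in that span).
Apr 13, 1848 → Apr 13, 1849: 365 days.
Apr 13, 1849 → Apr 13, 1850: 365 days.
Apr 13, 1850 → Apr 13, 1851: 365 days.
Apr 13, 1851 → Apr 13, 1852: 366 days (Feb 29, 1852 is in that span).
Apr 13, 1852 → Apr 13, 1853: 365 days.
Apr 13, 1853 → Apr 13, 1854: 365 days.
Apr 13, 1854 → Apr 13, 1855: 365 days.
Apr 13, 1855 → Apr 13, 1856: 366 days (Feb 29, 1856 is in that span).
Apr 13, 1856 → Apr 13, 1857: 365 days.
Apr 13, 1857 → Apr 13, 1858: 365 days.
Apr 13, 1858 → Apr 13, 1859: 365 days.
Apr 13, 1859 → Apr 13, 1860: 366 days (Feb 29, 1860 is in that span).
Apr 13, 1860 → Apr 13, 1861: 365 days.
Apr 13, 1861 → Apr 13, 1862: 365 days.
Apr 13, 1862 → Apr 13, 1863: 365 days.
Apr 13, 1863 → Apr 13, 1864: 366 days (Feb 29, 1864 is in that span).
Apr 13, 1864 → May 13, 1864: 30 days (April has 30).
May 13, 1864 → May 22, 1864: 9 days.
Total: 6614 days.

6614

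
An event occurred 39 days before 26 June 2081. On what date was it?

May 18, 2081

−26 → May 31, 2081 (end of May, 31 days; 13 left).
−13 → May 18, 2081.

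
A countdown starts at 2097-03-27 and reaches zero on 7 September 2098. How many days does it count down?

529

Mar 27, 2097 → Mar 27, 2098: 365 days.
Mar 27, 2098 → Apr 27, 2098: 31 days (March has 31).
Apr 27, 2098 → May 27, 2098: 30 days (April has 30).
May 27, 2098 → Jun 27, 2098: 31 days (May has 31).
Jun 27, 2098 → Jul 27, 2098: 30 days (June has 30).
Jul 27, 2098 → Aug 27, 2098: 31 days (July has 31).
Aug 27, 2098 → Sep 7, 2098: 11 days.
Total: 529 days.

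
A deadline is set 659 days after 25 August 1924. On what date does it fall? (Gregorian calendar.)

June 15, 1926

+365 (one year) → Aug 25, 1925 (294 left).
Aug has 31 days: +7 → Sep 1, 1925 (287 left).
Sep has 30 days: +30 → Oct 1, 1925 (257 left).
Oct has 31 days: +31 → Nov 1, 1925 (226 left).
Nov has 30 days: +30 → Dec 1, 1925 (196 left).
Dec has 31 days: +31 → Jan 1, 1926 (165 left).
Jan has 31 days: +31 → Feb 1, 1926 (134 left).
Feb has 28 days: +28 → Mar 1, 1926 (106 left).
Mar has 31 days: +31 → Apr 1, 1926 (75 left).
Apr has 30 days: +30 → May 1, 1926 (45 left).
May has 31 days: +31 → Jun 1, 1926 (14 left).
+14 → Jun 15, 1926.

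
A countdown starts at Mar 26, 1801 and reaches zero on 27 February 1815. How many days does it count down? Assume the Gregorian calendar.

5086

Mar 26, 1801 → Mar 26, 1802: 365 days.
Mar 26, 1802 → Mar 26, 1803: 365 days.
Mar 26, 1803 → Mar 26, 1804: 366 days (Feb 29, 1804 is in that span).
Mar 26, 1804 → Mar 26, 1805: 365 days.
Mar 26, 1805 → Mar 26, 1806: 365 days.
Mar 26, 1806 → Mar 26, 1807: 365 days.
Mar 26, 1807 → Mar 26, 1808: 366 days (Feb 29, 1808 is in that span).
Mar 26, 1808 → Mar 26, 1809: 365 days.
Mar 26, 1809 → Mar 26, 1810: 365 days.
Mar 26, 1810 → Mar 26, 1811: 365 days.
Mar 26, 1811 → Mar 26, 1812: 366 days (Feb 29, 1812 is in that span).
Mar 26, 1812 → Mar 26, 1813: 365 days.
Mar 26, 1813 → Mar 26, 1814: 365 days.
Mar 26, 1814 → Apr 26, 1814: 31 days (March has 31).
Apr 26, 1814 → May 26, 1814: 30 days (April has 30).
May 26, 1814 → Jun 26, 1814: 31 days (May has 31).
Jun 26, 1814 → Jul 26, 1814: 30 days (June has 30).
Jul 26, 1814 → Aug 26, 1814: 31 days (July has 31).
Aug 26, 1814 → Sep 26, 1814: 31 days (August has 31).
Sep 26, 1814 → Oct 26, 1814: 30 days (September has 30).
Oct 26, 1814 → Nov 26, 1814: 31 days (October has 31).
Nov 26, 1814 → Dec 26, 1814: 30 days (November has 30).
Dec 26, 1814 → Jan 26, 1815: 31 days (December has 31).
Jan 26, 1815 → Feb 26, 1815: 31 days (January has 31).
Feb 26, 1815 → Feb 27, 1815: 1 days.
Total: 5086 days.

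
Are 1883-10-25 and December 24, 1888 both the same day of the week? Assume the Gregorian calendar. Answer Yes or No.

From Oct 25, 1883 to Dec 24, 1888 is 1887 days.
1887 mod 7 = 4, so they are different weekdays.
(Oct 25, 1883 is a Thursday; Dec 24, 1888 is a Monday.)

No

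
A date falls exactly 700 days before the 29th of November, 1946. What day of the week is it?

Friday

First find the weekday of Nov 29, 1946. Doomsday rule: the anchor day for the 1900s is Wednesday. For year 46: 46÷12 = 3 r 10, and 10÷4 = 2, so 3+10+2 = 15.
Wednesday + 15 ≡ Thursday — that's 1946's doomsday.
In November the doomsday date is Nov 7.
Nov 29 is 22 days after Nov 7; 22 mod 7 = 1, so Thursday + 1 = Friday.
700 mod 7 = 0, so 700 days before a Friday is Friday − 0 = Friday.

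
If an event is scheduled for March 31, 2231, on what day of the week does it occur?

Doomsday rule: the anchor day for the 2200s is Friday. For year 31: 31÷12 = 2 r 7, and 7÷4 = 1, so 2+7+1 = 10.
Friday + 10 ≡ Monday — that's 2231's doomsday.
In March the doomsday date is Mar 14.
Mar 31 is 17 days after Mar 14; 17 mod 7 = 3, so Monday + 3 = Thursday.

Thursday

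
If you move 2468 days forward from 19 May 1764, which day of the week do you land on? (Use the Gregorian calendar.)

Wednesday

May 19, 1764 is a Saturday.
2468 mod 7 = 4, so 2468 days after a Saturday is Saturday + 4 = Wednesday.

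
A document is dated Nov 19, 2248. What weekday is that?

Doomsday rule: the anchor day for the 2200s is Friday. For year 48: 48÷12 = 4 r 0, and 0÷4 = 0, so 4+0+0 = 4.
Friday + 4 ≡ Tuesday — that's 2248's doomsday.
In November the doomsday date is Nov 7.
Nov 19 is 12 days after Nov 7; 12 mod 7 = 5, so Tuesday + 5 = Sunday.

Sunday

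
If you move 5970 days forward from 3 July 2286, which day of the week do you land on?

Friday

Jul 3, 2286 is a Saturday.
5970 mod 7 = 6, so 5970 days after a Saturday is Saturday + 6 = Friday.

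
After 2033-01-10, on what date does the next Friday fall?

January 14, 2033

Jan 10, 2033 is a Monday.
From Monday to the next Friday is 4 days.
Jan 10, 2033 + 4 = Jan 14, 2033.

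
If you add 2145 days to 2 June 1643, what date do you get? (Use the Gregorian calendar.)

April 16, 1649

+366 (one year; includes Feb 29, 1644) → Jun 2, 1644 (1779 left).
+365 (one year) → Jun 2, 1645 (1414 left).
+365 (one year) → Jun 2, 1646 (1049 left).
+365 (one year) → Jun 2, 1647 (684 left).
+366 (one year; includes Feb 29, 1648) → Jun 2, 1648 (318 left).
Jun has 30 days: +29 → Jul 1, 1648 (289 left).
Jul has 31 days: +31 → Aug 1, 1648 (258 left).
Aug has 31 days: +31 → Sep 1, 1648 (227 left).
Sep has 30 days: +30 → Oct 1, 1648 (197 left).
Oct has 31 days: +31 → Nov 1, 1648 (166 left).
Nov has 30 days: +30 → Dec 1, 1648 (136 left).
Dec has 31 days: +31 → Jan 1, 1649 (105 left).
Jan has 31 days: +31 → Feb 1, 1649 (74 left).
Feb has 28 days: +28 → Mar 1, 1649 (46 left).
Mar has 31 days: +31 → Apr 1, 1649 (15 left).
+15 → Apr 16, 1649.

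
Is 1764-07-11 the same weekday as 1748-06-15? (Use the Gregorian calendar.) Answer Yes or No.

From Jun 15, 1748 to Jul 11, 1764 is 5870 days.
5870 mod 7 = 4, so they are different weekdays.
(Jun 15, 1748 is a Saturday; Jul 11, 1764 is a Wednesday.)

No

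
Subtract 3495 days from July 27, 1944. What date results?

January 1, 1935

−366 (one year; includes Feb 29, 1944) → Jul 27, 1943 (3129 left).
−365 (one year) → Jul 27, 1942 (2764 left).
−365 (one year) → Jul 27, 1941 (2399 left).
−365 (one year) → Jul 27, 1940 (2034 left).
−366 (one year; includes Feb 29, 1940) → Jul 27, 1939 (1668 left).
−365 (one year) → Jul 27, 1938 (1303 left).
−365 (one year) → Jul 27, 1937 (938 left).
−365 (one year) → Jul 27, 1936 (573 left).
−366 (one year; includes Feb 29, 1936) → Jul 27, 1935 (207 left).
−27 → Jun 30, 1935 (end of Jun, 30 days; 180 left).
−30 → May 31, 1935 (end of May, 31 days; 150 left).
−31 → Apr 30, 1935 (end of Apr, 30 days; 119 left).
−30 → Mar 31, 1935 (end of Mar, 31 days; 89 left).
−31 → Feb 28, 1935 (end of Feb, 28 days; 58 left).
−28 → Jan 31, 1935 (end of Jan, 31 days; 30 left).
−30 → Jan 1, 1935.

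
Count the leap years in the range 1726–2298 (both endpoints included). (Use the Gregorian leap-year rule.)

Multiples of 4 in [1726,2298]: 143.
Of those, multiples of 100: 5 (not leap unless ÷400).
Multiples of 400: 1.
Leap years = 143 − 5 + 1 = 139.

139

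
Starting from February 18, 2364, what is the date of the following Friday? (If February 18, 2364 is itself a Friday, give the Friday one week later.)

Feb 18, 2364 is a Tuesday.
From Tuesday to the next Friday is 3 days.
Feb 18, 2364 + 3 = Feb 21, 2364.

February 21, 2364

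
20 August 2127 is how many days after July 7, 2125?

774

Jul 7, 2125 → Jul 7, 2126: 365 days.
Jul 7, 2126 → Jul 7, 2127: 365 days.
Jul 7, 2127 → Aug 7, 2127: 31 days (July has 31).
Aug 7, 2127 → Aug 20, 2127: 13 days.
Total: 774 days.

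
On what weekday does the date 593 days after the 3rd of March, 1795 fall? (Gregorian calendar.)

First find the weekday of Mar 3, 1795. Doomsday rule: the anchor day for the 1700s is Sunday. For year 95: 95÷12 = 7 r 11, and 11÷4 = 2, so 7+11+2 = 20.
Sunday + 20 ≡ Saturday — that's 1795's doomsday.
In March the doomsday date is Mar 14.
Mar 3 is 11 days before Mar 14; 11 mod 7 = 4, so Saturday − 4 = Tuesday.
593 mod 7 = 5, so 593 days after a Tuesday is Tuesday + 5 = Sunday.

Sunday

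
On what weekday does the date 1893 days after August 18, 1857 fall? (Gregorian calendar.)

Friday

Aug 18, 1857 is a Tuesday.
1893 mod 7 = 3, so 1893 days after a Tuesday is Tuesday + 3 = Friday.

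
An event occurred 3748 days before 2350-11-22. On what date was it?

August 18, 2340

−365 (one year) → Nov 22, 2349 (3383 left).
−365 (one year) → Nov 22, 2348 (3018 left).
−366 (one year; includes Feb 29, 2348) → Nov 22, 2347 (2652 left).
−365 (one year) → Nov 22, 2346 (2287 left).
−365 (one year) → Nov 22, 2345 (1922 left).
−365 (one year) → Nov 22, 2344 (1557 left).
−366 (one year; includes Feb 29, 2344) → Nov 22, 2343 (1191 left).
−365 (one year) → Nov 22, 2342 (826 left).
−365 (one year) → Nov 22, 2341 (461 left).
−365 (one year) → Nov 22, 2340 (96 left).
−22 → Oct 31, 2340 (end of Oct, 31 days; 74 left).
−31 → Sep 30, 2340 (end of Sep, 30 days; 43 left).
−30 → Aug 31, 2340 (end of Aug, 31 days; 13 left).
−13 → Aug 18, 2340.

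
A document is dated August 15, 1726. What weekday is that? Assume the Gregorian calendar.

Doomsday rule: the anchor day for the 1700s is Sunday. For year 26: 26÷12 = 2 r 2, and 2÷4 = 0, so 2+2+0 = 4.
Sunday + 4 ≡ Thursday — that's 1726's doomsday.
In August the doomsday date is Aug 8.
Aug 15 is 7 days after Aug 8; 7 mod 7 = 0, so Thursday + 0 = Thursday.

Thursday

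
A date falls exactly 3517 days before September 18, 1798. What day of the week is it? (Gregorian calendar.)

Sep 18, 1798 is a Tuesday.
3517 mod 7 = 3, so 3517 days before a Tuesday is Tuesday − 3 = Saturday.

Saturday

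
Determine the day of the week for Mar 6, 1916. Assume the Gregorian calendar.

Monday

Doomsday rule: the anchor day for the 1900s is Wednesday. For year 16: 16÷12 = 1 r 4, and 4÷4 = 1, so 1+4+1 = 6.
Wednesday + 6 ≡ Tuesday — that's 1916's doomsday.
In March the doomsday date is Mar 14.
Mar 6 is 8 days before Mar 14; 8 mod 7 = 1, so Tuesday − 1 = Monday.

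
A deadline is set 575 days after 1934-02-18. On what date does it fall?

+365 (one year) → Feb 18, 1935 (210 left).
Feb has 28 days: +11 → Mar 1, 1935 (199 left).
Mar has 31 days: +31 → Apr 1, 1935 (168 left).
Apr has 30 days: +30 → May 1, 1935 (138 left).
May has 31 days: +31 → Jun 1, 1935 (107 left).
Jun has 30 days: +30 → Jul 1, 1935 (77 left).
Jul has 31 days: +31 → Aug 1, 1935 (46 left).
Aug has 31 days: +31 → Sep 1, 1935 (15 left).
+15 → Sep 16, 1935.

September 16, 1935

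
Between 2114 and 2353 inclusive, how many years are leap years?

Multiples of 4 in [2114,2353]: 60.
Of those, multiples of 100: 2 (not leap unless ÷400).
Multiples of 400: 0.
Leap years = 60 − 2 + 0 = 58.

58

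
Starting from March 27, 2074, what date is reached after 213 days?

October 26, 2074

Mar has 31 days: +5 → Apr 1, 2074 (208 left).
Apr has 30 days: +30 → May 1, 2074 (178 left).
May has 31 days: +31 → Jun 1, 2074 (147 left).
Jun has 30 days: +30 → Jul 1, 2074 (117 left).
Jul has 31 days: +31 → Aug 1, 2074 (86 left).
Aug has 31 days: +31 → Sep 1, 2074 (55 left).
Sep has 30 days: +30 → Oct 1, 2074 (25 left).
+25 → Oct 26, 2074.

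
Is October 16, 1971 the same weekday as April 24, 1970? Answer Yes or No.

From Apr 24, 1970 to Oct 16, 1971 is 540 days.
540 mod 7 = 1, so they are different weekdays.
(Apr 24, 1970 is a Friday; Oct 16, 1971 is a Saturday.)

No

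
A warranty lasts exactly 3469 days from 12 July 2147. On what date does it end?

January 9, 2157

+366 (one year; includes Feb 29, 2148) → Jul 12, 2148 (3103 left).
+365 (one year) → Jul 12, 2149 (2738 left).
+365 (one year) → Jul 12, 2150 (2373 left).
+365 (one year) → Jul 12, 2151 (2008 left).
+366 (one year; includes Feb 29, 2152) → Jul 12, 2152 (1642 left).
+365 (one year) → Jul 12, 2153 (1277 left).
+365 (one year) → Jul 12, 2154 (912 left).
+365 (one year) → Jul 12, 2155 (547 left).
+366 (one year; includes Feb 29, 2156) → Jul 12, 2156 (181 left).
Jul has 31 days: +20 → Aug 1, 2156 (161 left).
Aug has 31 days: +31 → Sep 1, 2156 (130 left).
Sep has 30 days: +30 → Oct 1, 2156 (100 left).
Oct has 31 days: +31 → Nov 1, 2156 (69 left).
Nov has 30 days: +30 → Dec 1, 2156 (39 left).
Dec has 31 days: +31 → Jan 1, 2157 (8 left).
+8 → Jan 9, 2157.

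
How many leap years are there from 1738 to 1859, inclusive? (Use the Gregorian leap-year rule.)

29

Multiples of 4 in [1738,1859]: 30.
Of those, multiples of 100: 1 (not leap unless ÷400).
Multiples of 400: 0.
Leap years = 30 − 1 + 0 = 29.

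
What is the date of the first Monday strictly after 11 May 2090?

May 11, 2090 is a Thursday.
From Thursday to the next Monday is 4 days.
May 11, 2090 + 4 = May 15, 2090.

May 15, 2090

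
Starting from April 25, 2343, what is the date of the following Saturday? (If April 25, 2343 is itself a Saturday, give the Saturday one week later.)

Apr 25, 2343 is a Sunday.
From Sunday to the next Saturday is 6 days.
Apr 25, 2343 + 6 = May 1, 2343.

May 1, 2343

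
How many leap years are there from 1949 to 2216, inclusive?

Multiples of 4 in [1949,2216]: 67.
Of those, multiples of 100: 3 (not leap unless ÷400).
Multiples of 400: 1.
Leap years = 67 − 3 + 1 = 65.

65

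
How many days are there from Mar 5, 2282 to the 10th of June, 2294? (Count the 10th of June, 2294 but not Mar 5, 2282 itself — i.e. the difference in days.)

4480

Mar 5, 2282 → Mar 5, 2283: 365 days.
Mar 5, 2283 → Mar 5, 2284: 366 days (Feb 29, 2284 is in that span).
Mar 5, 2284 → Mar 5, 2285: 365 days.
Mar 5, 2285 → Mar 5, 2286: 365 days.
Mar 5, 2286 → Mar 5, 2287: 365 days.
Mar 5, 2287 → Mar 5, 2288: 366 days (Feb 29, 2288 is in that span).
Mar 5, 2288 → Mar 5, 2289: 365 days.
Mar 5, 2289 → Mar 5, 2290: 365 days.
Mar 5, 2290 → Mar 5, 2291: 365 days.
Mar 5, 2291 → Mar 5, 2292: 366 days (Feb 29, 2292 is in that span).
Mar 5, 2292 → Mar 5, 2293: 365 days.
Mar 5, 2293 → Mar 5, 2294: 365 days.
Mar 5, 2294 → Apr 5, 2294: 31 days (March has 31).
Apr 5, 2294 → May 5, 2294: 30 days (April has 30).
May 5, 2294 → Jun 5, 2294: 31 days (May has 31).
Jun 5, 2294 → Jun 10, 2294: 5 days.
Total: 4480 days.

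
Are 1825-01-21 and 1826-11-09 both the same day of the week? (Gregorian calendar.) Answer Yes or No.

No

From Jan 21, 1825 to Nov 9, 1826 is 657 days.
657 mod 7 = 6, so they are different weekdays.
(Jan 21, 1825 is a Friday; Nov 9, 1826 is a Thursday.)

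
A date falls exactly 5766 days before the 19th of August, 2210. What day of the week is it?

Tuesday

First find the weekday of Aug 19, 2210. Doomsday rule: the anchor day for the 2200s is Friday. For year 10: 10÷12 = 0 r 10, and 10÷4 = 2, so 0+10+2 = 12.
Friday + 12 ≡ Wednesday — that's 2210's doomsday.
In August the doomsday date is Aug 8.
Aug 19 is 11 days after Aug 8; 11 mod 7 = 4, so Wednesday + 4 = Sunday.
5766 mod 7 = 5, so 5766 days before a Sunday is Sunday − 5 = Tuesday.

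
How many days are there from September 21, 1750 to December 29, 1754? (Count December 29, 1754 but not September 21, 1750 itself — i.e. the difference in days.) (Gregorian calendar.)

Sep 21, 1750 → Sep 21, 1751: 365 days.
Sep 21, 1751 → Sep 21, 1752: 366 days (Feb 29, 1752 is in that span).
Sep 21, 1752 → Sep 21, 1753: 365 days.
Sep 21, 1753 → Sep 21, 1754: 365 days.
Sep 21, 1754 → Oct 21, 1754: 30 days (September has 30).
Oct 21, 1754 → Nov 21, 1754: 31 days (October has 31).
Nov 21, 1754 → Dec 21, 1754: 30 days (November has 30).
Dec 21, 1754 → Dec 29, 1754: 8 days.
Total: 1560 days.

1560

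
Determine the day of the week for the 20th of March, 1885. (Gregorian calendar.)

Friday

Doomsday rule: the anchor day for the 1800s is Friday. For year 85: 85÷12 = 7 r 1, and 1÷4 = 0, so 7+1+0 = 8.
Friday + 8 ≡ Saturday — that's 1885's doomsday.
In March the doomsday date is Mar 14.
Mar 20 is 6 days after Mar 14; 6 mod 7 = 6, so Saturday + 6 = Friday.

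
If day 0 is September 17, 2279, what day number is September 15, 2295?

5842

Sep 17, 2279 → Sep 17, 2280: 366 days (Feb 29, 2280 is in that span).
Sep 17, 2280 → Sep 17, 2281: 365 days.
Sep 17, 2281 → Sep 17, 2282: 365 days.
Sep 17, 2282 → Sep 17, 2283: 365 days.
Sep 17, 2283 → Sep 17, 2284: 366 days (Feb 29, 2284 is in that span).
Sep 17, 2284 → Sep 17, 2285: 365 days.
Sep 17, 2285 → Sep 17, 2286: 365 days.
Sep 17, 2286 → Sep 17, 2287: 365 days.
Sep 17, 2287 → Sep 17, 2288: 366 days (Feb 29, 2288 is in that span).
Sep 17, 2288 → Sep 17, 2289: 365 days.
Sep 17, 2289 → Sep 17, 2290: 365 days.
Sep 17, 2290 → Sep 17, 2291: 365 days.
Sep 17, 2291 → Sep 17, 2292: 366 days (Feb 29, 2292 is in that span).
Sep 17, 2292 → Sep 17, 2293: 365 days.
Sep 17, 2293 → Sep 17, 2294: 365 days.
Sep 17, 2294 → Oct 17, 2294: 30 days (September has 30).
Oct 17, 2294 → Nov 17, 2294: 31 days (October has 31).
Nov 17, 2294 → Dec 17, 2294: 30 days (November has 30).
Dec 17, 2294 → Jan 17, 2295: 31 days (December has 31).
Jan 17, 2295 → Feb 17, 2295: 31 days (January has 31).
Feb 17, 2295 → Mar 17, 2295: 28 days (February has 28).
Mar 17, 2295 → Apr 17, 2295: 31 days (March has 31).
Apr 17, 2295 → May 17, 2295: 30 days (April has 30).
May 17, 2295 → Jun 17, 2295: 31 days (May has 31).
Jun 17, 2295 → Jul 17, 2295: 30 days (June has 30).
Jul 17, 2295 → Aug 17, 2295: 31 days (July has 31).
Aug 17, 2295 → Sep 15, 2295: 29 days.
Total: 5842 days.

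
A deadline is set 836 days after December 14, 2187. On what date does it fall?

+366 (one year; includes Feb 29, 2188) → Dec 14, 2188 (470 left).
+365 (one year) → Dec 14, 2189 (105 left).
Dec has 31 days: +18 → Jan 1, 2190 (87 left).
Jan has 31 days: +31 → Feb 1, 2190 (56 left).
Feb has 28 days: +28 → Mar 1, 2190 (28 left).
+28 → Mar 29, 2190.

March 29, 2190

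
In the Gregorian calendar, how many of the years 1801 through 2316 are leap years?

Multiples of 4 in [1801,2316]: 129.
Of those, multiples of 100: 5 (not leap unless ÷400).
Multiples of 400: 1.
Leap years = 129 − 5 + 1 = 125.

125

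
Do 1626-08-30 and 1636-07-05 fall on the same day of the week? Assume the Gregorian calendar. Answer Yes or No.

No

From Aug 30, 1626 to Jul 5, 1636 is 3597 days.
3597 mod 7 = 6, so they are different weekdays.
(Aug 30, 1626 is a Sunday; Jul 5, 1636 is a Saturday.)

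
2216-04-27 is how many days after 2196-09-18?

Sep 18, 2196 → Sep 18, 2197: 365 days.
Sep 18, 2197 → Sep 18, 2198: 365 days.
Sep 18, 2198 → Sep 18, 2199: 365 days.
Sep 18, 2199 → Sep 18, 2200: 365 days.
Sep 18, 2200 → Sep 18, 2201: 365 days.
Sep 18, 2201 → Sep 18, 2202: 365 days.
Sep 18, 2202 → Sep 18, 2203: 365 days.
Sep 18, 2203 → Sep 18, 2204: 366 days (Feb 29, 2204 is in that span).
Sep 18, 2204 → Sep 18, 2205: 365 days.
Sep 18, 2205 → Sep 18, 2206: 365 days.
Sep 18, 2206 → Sep 18, 2207: 365 days.
Sep 18, 2207 → Sep 18, 2208: 366 days (Feb 29, 2208 is in that span).
Sep 18, 2208 → Sep 18, 2209: 365 days.
Sep 18, 2209 → Sep 18, 2210: 365 days.
Sep 18, 2210 → Sep 18, 2211: 365 days.
Sep 18, 2211 → Sep 18, 2212: 366 days (Feb 29, 2212 is in that span).
Sep 18, 2212 → Sep 18, 2213: 365 days.
Sep 18, 2213 → Sep 18, 2214: 365 days.
Sep 18, 2214 → Sep 18, 2215: 365 days.
Sep 18, 2215 → Oct 18, 2215: 30 days (September has 30).
Oct 18, 2215 → Nov 18, 2215: 31 days (October has 31).
Nov 18, 2215 → Dec 18, 2215: 30 days (November has 30).
Dec 18, 2215 → Jan 18, 2216: 31 days (December has 31).
Jan 18, 2216 → Feb 18, 2216: 31 days (January has 31).
Feb 18, 2216 → Mar 18, 2216: 29 days (February has 29).
Mar 18, 2216 → Apr 18, 2216: 31 days (March has 31).
Apr 18, 2216 → Apr 27, 2216: 9 days.
Total: 7160 days.

7160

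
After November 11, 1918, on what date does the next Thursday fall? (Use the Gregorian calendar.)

Nov 11, 1918 is a Monday.
From Monday to the next Thursday is 3 days.
Nov 11, 1918 + 3 = Nov 14, 1918.

November 14, 1918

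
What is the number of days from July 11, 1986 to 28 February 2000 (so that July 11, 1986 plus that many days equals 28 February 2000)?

4980

Jul 11, 1986 → Jul 11, 1987: 365 days.
Jul 11, 1987 → Jul 11, 1988: 366 days (Feb 29, 1988 is in that span).
Jul 11, 1988 → Jul 11, 1989: 365 days.
Jul 11, 1989 → Jul 11, 1990: 365 days.
Jul 11, 1990 → Jul 11, 1991: 365 days.
Jul 11, 1991 → Jul 11, 1992: 366 days (Feb 29, 1992 is in that span).
Jul 11, 1992 → Jul 11, 1993: 365 days.
Jul 11, 1993 → Jul 11, 1994: 365 days.
Jul 11, 1994 → Jul 11, 1995: 365 days.
Jul 11, 1995 → Jul 11, 1996: 366 days (Feb 29, 1996 is in that span).
Jul 11, 1996 → Jul 11, 1997: 365 days.
Jul 11, 1997 → Jul 11, 1998: 365 days.
Jul 11, 1998 → Jul 11, 1999: 365 days.
Jul 11, 1999 → Aug 11, 1999: 31 days (July has 31).
Aug 11, 1999 → Sep 11, 1999: 31 days (August has 31).
Sep 11, 1999 → Oct 11, 1999: 30 days (September has 30).
Oct 11, 1999 → Nov 11, 1999: 31 days (October has 31).
Nov 11, 1999 → Dec 11, 1999: 30 days (November has 30).
Dec 11, 1999 → Jan 11, 2000: 31 days (December has 31).
Jan 11, 2000 → Feb 11, 2000: 31 days (January has 31).
Feb 11, 2000 → Feb 28, 2000: 17 days.
Total: 4980 days.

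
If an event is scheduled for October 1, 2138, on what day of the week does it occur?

Doomsday rule: the anchor day for the 2100s is Sunday. For year 38: 38÷12 = 3 r 2, and 2÷4 = 0, so 3+2+0 = 5.
Sunday + 5 ≡ Friday — that's 2138's doomsday.
In October the doomsday date is Oct 10.
Oct 1 is 9 days before Oct 10; 9 mod 7 = 2, so Friday − 2 = Wednesday.

Wednesday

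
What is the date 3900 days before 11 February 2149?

−366 (one year; includes Feb 29, 2148) → Feb 11, 2148 (3534 left).
−365 (one year) → Feb 11, 2147 (3169 left).
−365 (one year) → Feb 11, 2146 (2804 left).
−365 (one year) → Feb 11, 2145 (2439 left).
−366 (one year; includes Feb 29, 2144) → Feb 11, 2144 (2073 left).
−365 (one year) → Feb 11, 2143 (1708 left).
−365 (one year) → Feb 11, 2142 (1343 left).
−365 (one year) → Feb 11, 2141 (978 left).
−366 (one year; includes Feb 29, 2140) → Feb 11, 2140 (612 left).
−365 (one year) → Feb 11, 2139 (247 left).
−11 → Jan 31, 2139 (end of Jan, 31 days; 236 left).
−31 → Dec 31, 2138 (end of Dec, 31 days; 205 left).
−31 → Nov 30, 2138 (end of Nov, 30 days; 174 left).
−30 → Oct 31, 2138 (end of Oct, 31 days; 144 left).
−31 → Sep 30, 2138 (end of Sep, 30 days; 113 left).
−30 → Aug 31, 2138 (end of Aug, 31 days; 83 left).
−31 → Jul 31, 2138 (end of Jul, 31 days; 52 left).
−31 → Jun 30, 2138 (end of Jun, 30 days; 21 left).
−21 → Jun 9, 2138.

June 9, 2138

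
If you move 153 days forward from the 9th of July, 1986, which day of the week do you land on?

Tuesday

First find the weekday of Jul 9, 1986. Doomsday rule: the anchor day for the 1900s is Wednesday. For year 86: 86÷12 = 7 r 2, and 2÷4 = 0, so 7+2+0 = 9.
Wednesday + 9 ≡ Friday — that's 1986's doomsday.
In July the doomsday date is Jul 11.
Jul 9 is 2 days before Jul 11; 2 mod 7 = 2, so Friday − 2 = Wednesday.
153 mod 7 = 6, so 153 days after a Wednesday is Wednesday + 6 = Tuesday.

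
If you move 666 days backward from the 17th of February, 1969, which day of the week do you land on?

Feb 17, 1969 is a Monday.
666 mod 7 = 1, so 666 days before a Monday is Monday − 1 = Sunday.

Sunday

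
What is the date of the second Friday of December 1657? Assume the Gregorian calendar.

December 1, 1657 is a Saturday.
The first Friday is therefore December 7 (6 days later).
The second Friday is 7 + 1×7 = December 14.

December 14, 1657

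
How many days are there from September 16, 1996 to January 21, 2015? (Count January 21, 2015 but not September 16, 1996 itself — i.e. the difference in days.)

6701

Sep 16, 1996 → Sep 16, 1997: 365 days.
Sep 16, 1997 → Sep 16, 1998: 365 days.
Sep 16, 1998 → Sep 16, 1999: 365 days.
Sep 16, 1999 → Sep 16, 2000: 366 days (Feb 29, 2000 is in that span).
Sep 16, 2000 → Sep 16, 2001: 365 days.
Sep 16, 2001 → Sep 16, 2002: 365 days.
Sep 16, 2002 → Sep 16, 2003: 365 days.
Sep 16, 2003 → Sep 16, 2004: 366 days (Feb 29, 2004 is in that span).
Sep 16, 2004 → Sep 16, 2005: 365 days.
Sep 16, 2005 → Sep 16, 2006: 365 days.
Sep 16, 2006 → Sep 16, 2007: 365 days.
Sep 16, 2007 → Sep 16, 2008: 366 days (Feb 29, 2008 is in that span).
Sep 16, 2008 → Sep 16, 2009: 365 days.
Sep 16, 2009 → Sep 16, 2010: 365 days.
Sep 16, 2010 → Sep 16, 2011: 365 days.
Sep 16, 2011 → Sep 16, 2012: 366 days (Feb 29, 2012 is in that span).
Sep 16, 2012 → Sep 16, 2013: 365 days.
Sep 16, 2013 → Sep 16, 2014: 365 days.
Sep 16, 2014 → Oct 16, 2014: 30 days (September has 30).
Oct 16, 2014 → Nov 16, 2014: 31 days (October has 31).
Nov 16, 2014 → Dec 16, 2014: 30 days (November has 30).
Dec 16, 2014 → Jan 16, 2015: 31 days (December has 31).
Jan 16, 2015 → Jan 21, 2015: 5 days.
Total: 6701 days.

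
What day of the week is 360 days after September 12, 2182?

First find the weekday of Sep 12, 2182. Doomsday rule: the anchor day for the 2100s is Sunday. For year 82: 82÷12 = 6 r 10, and 10÷4 = 2, so 6+10+2 = 18.
Sunday + 18 ≡ Thursday — that's 2182's doomsday.
In September the doomsday date is Sep 5.
Sep 12 is 7 days after Sep 5; 7 mod 7 = 0, so Thursday + 0 = Thursday.
360 mod 7 = 3, so 360 days after a Thursday is Thursday + 3 = Sunday.

Sunday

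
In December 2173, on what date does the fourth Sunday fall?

December 1, 2173 is a Wednesday.
The first Sunday is therefore December 5 (4 days later).
The fourth Sunday is 5 + 3×7 = December 26.

December 26, 2173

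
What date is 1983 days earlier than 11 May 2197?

December 6, 2191

−365 (one year) → May 11, 2196 (1618 left).
−366 (one year; includes Feb 29, 2196) → May 11, 2195 (1252 left).
−365 (one year) → May 11, 2194 (887 left).
−365 (one year) → May 11, 2193 (522 left).
−365 (one year) → May 11, 2192 (157 left).
−11 → Apr 30, 2192 (end of Apr, 30 days; 146 left).
−30 → Mar 31, 2192 (end of Mar, 31 days; 116 left).
−31 → Feb 29, 2192 (end of Feb, 29 days; 85 left).
−29 → Jan 31, 2192 (end of Jan, 31 days; 56 left).
−31 → Dec 31, 2191 (end of Dec, 31 days; 25 left).
−25 → Dec 6, 2191.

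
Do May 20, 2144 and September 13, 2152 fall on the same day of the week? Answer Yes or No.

Yes

From May 20, 2144 to Sep 13, 2152 is 3038 days.
3038 mod 7 = 0, so they are the same weekday.
(May 20, 2144 is a Wednesday; Sep 13, 2152 is a Wednesday.)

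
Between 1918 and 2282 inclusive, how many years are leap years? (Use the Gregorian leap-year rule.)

Multiples of 4 in [1918,2282]: 91.
Of those, multiples of 100: 3 (not leap unless ÷400).
Multiples of 400: 1.
Leap years = 91 − 3 + 1 = 89.

89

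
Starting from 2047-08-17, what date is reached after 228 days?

April 1, 2048

Aug has 31 days: +15 → Sep 1, 2047 (213 left).
Sep has 30 days: +30 → Oct 1, 2047 (183 left).
Oct has 31 days: +31 → Nov 1, 2047 (152 left).
Nov has 30 days: +30 → Dec 1, 2047 (122 left).
Dec has 31 days: +31 → Jan 1, 2048 (91 left).
Jan has 31 days: +31 → Feb 1, 2048 (60 left).
Feb has 29 days: +29 → Mar 1, 2048 (31 left).
Mar has 31 days: +31 → Apr 1, 2048 (0 left).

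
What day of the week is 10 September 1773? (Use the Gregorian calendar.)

Doomsday rule: the anchor day for the 1700s is Sunday. For year 73: 73÷12 = 6 r 1, and 1÷4 = 0, so 6+1+0 = 7.
Sunday + 7 ≡ Sunday — that's 1773's doomsday.
In September the doomsday date is Sep 5.
Sep 10 is 5 days after Sep 5; 5 mod 7 = 5, so Sunday + 5 = Friday.

Friday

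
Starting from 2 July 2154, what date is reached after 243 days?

March 2, 2155

Jul has 31 days: +30 → Aug 1, 2154 (213 left).
Aug has 31 days: +31 → Sep 1, 2154 (182 left).
Sep has 30 days: +30 → Oct 1, 2154 (152 left).
Oct has 31 days: +31 → Nov 1, 2154 (121 left).
Nov has 30 days: +30 → Dec 1, 2154 (91 left).
Dec has 31 days: +31 → Jan 1, 2155 (60 left).
Jan has 31 days: +31 → Feb 1, 2155 (29 left).
Feb has 28 days: +28 → Mar 1, 2155 (1 left).
+1 → Mar 2, 2155.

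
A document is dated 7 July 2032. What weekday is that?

Doomsday rule: the anchor day for the 2000s is Tuesday. For year 32: 32÷12 = 2 r 8, and 8÷4 = 2, so 2+8+2 = 12.
Tuesday + 12 ≡ Sunday — that's 2032's doomsday.
In July the doomsday date is Jul 11.
Jul 7 is 4 days before Jul 11; 4 mod 7 = 4, so Sunday − 4 = Wednesday.

Wednesday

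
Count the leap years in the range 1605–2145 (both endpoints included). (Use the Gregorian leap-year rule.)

Multiples of 4 in [1605,2145]: 135.
Of those, multiples of 100: 5 (not leap unless ÷400).
Multiples of 400: 1.
Leap years = 135 − 5 + 1 = 131.

131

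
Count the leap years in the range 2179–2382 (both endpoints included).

49

Multiples of 4 in [2179,2382]: 51.
Of those, multiples of 100: 2 (not leap unless ÷400).
Multiples of 400: 0.
Leap years = 51 − 2 + 0 = 49.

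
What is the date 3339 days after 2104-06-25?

August 16, 2113

+365 (one year) → Jun 25, 2105 (2974 left).
+365 (one year) → Jun 25, 2106 (2609 left).
+365 (one year) → Jun 25, 2107 (2244 left).
+366 (one year; includes Feb 29, 2108) → Jun 25, 2108 (1878 left).
+365 (one year) → Jun 25, 2109 (1513 left).
+365 (one year) → Jun 25, 2110 (1148 left).
+365 (one year) → Jun 25, 2111 (783 left).
+366 (one year; includes Feb 29, 2112) → Jun 25, 2112 (417 left).
+365 (one year) → Jun 25, 2113 (52 left).
Jun has 30 days: +6 → Jul 1, 2113 (46 left).
Jul has 31 days: +31 → Aug 1, 2113 (15 left).
+15 → Aug 16, 2113.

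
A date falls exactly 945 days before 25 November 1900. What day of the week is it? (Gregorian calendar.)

Sunday

Nov 25, 1900 is a Sunday.
945 mod 7 = 0, so 945 days before a Sunday is Sunday − 0 = Sunday.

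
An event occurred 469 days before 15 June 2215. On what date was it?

March 3, 2214

−365 (one year) → Jun 15, 2214 (104 left).
−15 → May 31, 2214 (end of May, 31 days; 89 left).
−31 → Apr 30, 2214 (end of Apr, 30 days; 58 left).
−30 → Mar 31, 2214 (end of Mar, 31 days; 28 left).
−28 → Mar 3, 2214.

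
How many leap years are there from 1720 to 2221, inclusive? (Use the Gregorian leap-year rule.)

122

Multiples of 4 in [1720,2221]: 126.
Of those, multiples of 100: 5 (not leap unless ÷400).
Multiples of 400: 1.
Leap years = 126 − 5 + 1 = 122.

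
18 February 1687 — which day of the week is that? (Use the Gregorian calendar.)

Tuesday

Doomsday rule: the anchor day for the 1600s is Tuesday. For year 87: 87÷12 = 7 r 3, and 3÷4 = 0, so 7+3+0 = 10.
Tuesday + 10 ≡ Friday — that's 1687's doomsday.
In February the doomsday date is Feb 28 (1687 is not a leap year).
Feb 18 is 10 days before Feb 28; 10 mod 7 = 3, so Friday − 3 = Tuesday.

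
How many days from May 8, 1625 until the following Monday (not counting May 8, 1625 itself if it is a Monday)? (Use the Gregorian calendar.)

4

May 8, 1625 is a Thursday.
From Thursday to the next Monday is 4 days.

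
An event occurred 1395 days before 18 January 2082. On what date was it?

March 25, 2078

−365 (one year) → Jan 18, 2081 (1030 left).
−366 (one year; includes Feb 29, 2080) → Jan 18, 2080 (664 left).
−365 (one year) → Jan 18, 2079 (299 left).
−18 → Dec 31, 2078 (end of Dec, 31 days; 281 left).
−31 → Nov 30, 2078 (end of Nov, 30 days; 250 left).
−30 → Oct 31, 2078 (end of Oct, 31 days; 220 left).
−31 → Sep 30, 2078 (end of Sep, 30 days; 189 left).
−30 → Aug 31, 2078 (end of Aug, 31 days; 159 left).
−31 → Jul 31, 2078 (end of Jul, 31 days; 128 left).
−31 → Jun 30, 2078 (end of Jun, 30 days; 97 left).
−30 → May 31, 2078 (end of May, 31 days; 67 left).
−31 → Apr 30, 2078 (end of Apr, 30 days; 36 left).
−30 → Mar 31, 2078 (end of Mar, 31 days; 6 left).
−6 → Mar 25, 2078.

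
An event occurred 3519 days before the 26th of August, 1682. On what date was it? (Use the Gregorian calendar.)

−365 (one year) → Aug 26, 1681 (3154 left).
−365 (one year) → Aug 26, 1680 (2789 left).
−366 (one year; includes Feb 29, 1680) → Aug 26, 1679 (2423 left).
−365 (one year) → Aug 26, 1678 (2058 left).
−365 (one year) → Aug 26, 1677 (1693 left).
−365 (one year) → Aug 26, 1676 (1328 left).
−366 (one year; includes Feb 29, 1676) → Aug 26, 1675 (962 left).
−365 (one year) → Aug 26, 1674 (597 left).
−365 (one year) → Aug 26, 1673 (232 left).
−26 → Jul 31, 1673 (end of Jul, 31 days; 206 left).
−31 → Jun 30, 1673 (end of Jun, 30 days; 175 left).
−30 → May 31, 1673 (end of May, 31 days; 145 left).
−31 → Apr 30, 1673 (end of Apr, 30 days; 114 left).
−30 → Mar 31, 1673 (end of Mar, 31 days; 84 left).
−31 → Feb 28, 1673 (end of Feb, 28 days; 53 left).
−28 → Jan 31, 1673 (end of Jan, 31 days; 25 left).
−25 → Jan 6, 1673.

January 6, 1673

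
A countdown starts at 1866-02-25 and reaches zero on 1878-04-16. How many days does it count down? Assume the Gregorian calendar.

4433

Feb 25, 1866 → Feb 25, 1867: 365 days.
Feb 25, 1867 → Feb 25, 1868: 365 days.
Feb 25, 1868 → Feb 25, 1869: 366 days (Feb 29, 1868 is in that span).
Feb 25, 1869 → Feb 25, 1870: 365 days.
Feb 25, 1870 → Feb 25, 1871: 365 days.
Feb 25, 1871 → Feb 25, 1872: 365 days.
Feb 25, 1872 → Feb 25, 1873: 366 days (Feb 29, 1872 is in that span).
Feb 25, 1873 → Feb 25, 1874: 365 days.
Feb 25, 1874 → Feb 25, 1875: 365 days.
Feb 25, 1875 → Feb 25, 1876: 365 days.
Feb 25, 1876 → Feb 25, 1877: 366 days (Feb 29, 1876 is in that span).
Feb 25, 1877 → Feb 25, 1878: 365 days.
Feb 25, 1878 → Mar 25, 1878: 28 days (February has 28).
Mar 25, 1878 → Apr 16, 1878: 22 days.
Total: 4433 days.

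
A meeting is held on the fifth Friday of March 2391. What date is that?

March 29, 2391

March 1, 2391 is a Friday.
The first Friday is therefore March 1 (same day).
The fifth Friday is 1 + 4×7 = March 29.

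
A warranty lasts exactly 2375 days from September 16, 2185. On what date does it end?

+365 (one year) → Sep 16, 2186 (2010 left).
+365 (one year) → Sep 16, 2187 (1645 left).
+366 (one year; includes Feb 29, 2188) → Sep 16, 2188 (1279 left).
+365 (one year) → Sep 16, 2189 (914 left).
+365 (one year) → Sep 16, 2190 (549 left).
+365 (one year) → Sep 16, 2191 (184 left).
Sep has 30 days: +15 → Oct 1, 2191 (169 left).
Oct has 31 days: +31 → Nov 1, 2191 (138 left).
Nov has 30 days: +30 → Dec 1, 2191 (108 left).
Dec has 31 days: +31 → Jan 1, 2192 (77 left).
Jan has 31 days: +31 → Feb 1, 2192 (46 left).
Feb has 29 days: +29 → Mar 1, 2192 (17 left).
+17 → Mar 18, 2192.

March 18, 2192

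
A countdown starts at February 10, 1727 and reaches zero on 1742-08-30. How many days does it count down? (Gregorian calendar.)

Feb 10, 1727 → Feb 10, 1728: 365 days.
Feb 10, 1728 → Feb 10, 1729: 366 days (Feb 29, 1728 is in that span).
Feb 10, 1729 → Feb 10, 1730: 365 days.
Feb 10, 1730 → Feb 10, 1731: 365 days.
Feb 10, 1731 → Feb 10, 1732: 365 days.
Feb 10, 1732 → Feb 10, 1733: 366 days (Feb 29, 1732 is in that span).
Feb 10, 1733 → Feb 10, 1734: 365 days.
Feb 10, 1734 → Feb 10, 1735: 365 days.
Feb 10, 1735 → Feb 10, 1736: 365 days.
Feb 10, 1736 → Feb 10, 1737: 366 days (Feb 29, 1736 is in that span).
Feb 10, 1737 → Feb 10, 1738: 365 days.
Feb 10, 1738 → Feb 10, 1739: 365 days.
Feb 10, 1739 → Feb 10, 1740: 365 days.
Feb 10, 1740 → Feb 10, 1741: 366 days (Feb 29, 1740 is in that span).
Feb 10, 1741 → Feb 10, 1742: 365 days.
Feb 10, 1742 → Mar 10, 1742: 28 days (February has 28).
Mar 10, 1742 → Apr 10, 1742: 31 days (March has 31).
Apr 10, 1742 → May 10, 1742: 30 days (April has 30).
May 10, 1742 → Jun 10, 1742: 31 days (May has 31).
Jun 10, 1742 → Jul 10, 1742: 30 days (June has 30).
Jul 10, 1742 → Aug 10, 1742: 31 days (July has 31).
Aug 10, 1742 → Aug 30, 1742: 20 days.
Total: 5680 days.

5680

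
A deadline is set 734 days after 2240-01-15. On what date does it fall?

January 18, 2242

+366 (one year; includes Feb 29, 2240) → Jan 15, 2241 (368 left).
Jan has 31 days: +17 → Feb 1, 2241 (351 left).
Feb has 28 days: +28 → Mar 1, 2241 (323 left).
Mar has 31 days: +31 → Apr 1, 2241 (292 left).
Apr has 30 days: +30 → May 1, 2241 (262 left).
May has 31 days: +31 → Jun 1, 2241 (231 left).
Jun has 30 days: +30 → Jul 1, 2241 (201 left).
Jul has 31 days: +31 → Aug 1, 2241 (170 left).
Aug has 31 days: +31 → Sep 1, 2241 (139 left).
Sep has 30 days: +30 → Oct 1, 2241 (109 left).
Oct has 31 days: +31 → Nov 1, 2241 (78 left).
Nov has 30 days: +30 → Dec 1, 2241 (48 left).
Dec has 31 days: +31 → Jan 1, 2242 (17 left).
+17 → Jan 18, 2242.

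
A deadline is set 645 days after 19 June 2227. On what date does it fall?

March 25, 2229

+366 (one year; includes Feb 29, 2228) → Jun 19, 2228 (279 left).
Jun has 30 days: +12 → Jul 1, 2228 (267 left).
Jul has 31 days: +31 → Aug 1, 2228 (236 left).
Aug has 31 days: +31 → Sep 1, 2228 (205 left).
Sep has 30 days: +30 → Oct 1, 2228 (175 left).
Oct has 31 days: +31 → Nov 1, 2228 (144 left).
Nov has 30 days: +30 → Dec 1, 2228 (114 left).
Dec has 31 days: +31 → Jan 1, 2229 (83 left).
Jan has 31 days: +31 → Feb 1, 2229 (52 left).
Feb has 28 days: +28 → Mar 1, 2229 (24 left).
+24 → Mar 25, 2229.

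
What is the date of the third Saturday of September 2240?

September 1, 2240 is a Tuesday.
The first Saturday is therefore September 5 (4 days later).
The third Saturday is 5 + 2×7 = September 19.

September 19, 2240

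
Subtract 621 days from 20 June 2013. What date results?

−365 (one year) → Jun 20, 2012 (256 left).
−20 → May 31, 2012 (end of May, 31 days; 236 left).
−31 → Apr 30, 2012 (end of Apr, 30 days; 205 left).
−30 → Mar 31, 2012 (end of Mar, 31 days; 175 left).
−31 → Feb 29, 2012 (end of Feb, 29 days; 144 left).
−29 → Jan 31, 2012 (end of Jan, 31 days; 115 left).
−31 → Dec 31, 2011 (end of Dec, 31 days; 84 left).
−31 → Nov 30, 2011 (end of Nov, 30 days; 53 left).
−30 → Oct 31, 2011 (end of Oct, 31 days; 23 left).
−23 → Oct 8, 2011.

October 8, 2011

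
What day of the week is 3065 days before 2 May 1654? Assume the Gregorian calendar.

Sunday

May 2, 1654 is a Saturday.
3065 mod 7 = 6, so 3065 days before a Saturday is Saturday − 6 = Sunday.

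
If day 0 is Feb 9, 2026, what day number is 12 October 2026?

245

Feb 9, 2026 → Mar 9, 2026: 28 days (February has 28).
Mar 9, 2026 → Apr 9, 2026: 31 days (March has 31).
Apr 9, 2026 → May 9, 2026: 30 days (April has 30).
May 9, 2026 → Jun 9, 2026: 31 days (May has 31).
Jun 9, 2026 → Jul 9, 2026: 30 days (June has 30).
Jul 9, 2026 → Aug 9, 2026: 31 days (July has 31).
Aug 9, 2026 → Sep 9, 2026: 31 days (August has 31).
Sep 9, 2026 → Oct 9, 2026: 30 days (September has 30).
Oct 9, 2026 → Oct 12, 2026: 3 days.
Total: 245 days.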